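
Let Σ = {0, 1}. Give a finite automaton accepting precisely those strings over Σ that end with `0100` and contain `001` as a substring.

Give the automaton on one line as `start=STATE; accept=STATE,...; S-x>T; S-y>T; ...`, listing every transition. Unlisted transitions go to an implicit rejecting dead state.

Handle the two conditions separately and then intersect. The first has 5 states tracking how much of the suffix `0100` has currently been matched; the second has 4 states tracking whether and how much of `001` has been seen. A product state is a pair (one from each), accepting exactly when both do. Minimizing collapses redundant product states.
        0   1  
>  S0   S1  S0 
   S1   S2  S0 
   S2   S2  S3 
   S3   S4  S5 
   S4   S6  S3 
   S5   S2  S5 
 * S6   S2  S3 
(> = start, * = accepting)

start=S0; accept=S6; S0-0>S1; S0-1>S0; S1-0>S2; S1-1>S0; S2-0>S2; S2-1>S3; S3-0>S4; S3-1>S5; S4-0>S6; S4-1>S3; S5-0>S2; S5-1>S5; S6-0>S2; S6-1>S3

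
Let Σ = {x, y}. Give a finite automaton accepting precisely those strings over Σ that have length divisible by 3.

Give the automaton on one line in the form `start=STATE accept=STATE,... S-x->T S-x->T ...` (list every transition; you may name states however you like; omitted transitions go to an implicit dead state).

start=A accept=A A-x->B A-y->B B-x->C B-y->C C-x->A C-y->A

Only the length mod 3 matters, so use a 3-cycle: from any state, every input symbol moves to the next state, wrapping C back to A. Mark A accepting.
A 3-state machine:
       x  y 
>* A   B  B 
   B   C  C 
   C   A  A 
(> = start, * = accepting)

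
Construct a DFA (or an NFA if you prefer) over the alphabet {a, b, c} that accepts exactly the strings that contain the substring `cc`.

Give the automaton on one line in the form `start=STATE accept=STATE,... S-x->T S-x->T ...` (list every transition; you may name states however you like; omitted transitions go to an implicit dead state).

start=q0 accept=q2 q0-a->q0 q0-b->q0 q0-c->q1 q1-a->q0 q1-b->q0 q1-c->q2 q2-a->q2 q2-b->q2 q2-c->q2

States q0..q1 record the length of the longest prefix of `cc` that matches the current input suffix. Reaching q2 means `cc` has been seen, and we stay there forever. Accept from q2.
        a   b   c  
>  q0   q0  q0  q1 
   q1   q0  q0  q2 
 * q2   q2  q2  q2 
(> = start, * = accepting)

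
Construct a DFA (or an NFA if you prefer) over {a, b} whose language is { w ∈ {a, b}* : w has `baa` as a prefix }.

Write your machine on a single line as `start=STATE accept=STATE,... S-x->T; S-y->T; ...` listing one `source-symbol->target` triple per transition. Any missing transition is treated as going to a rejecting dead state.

Walk along `baa` while the input agrees: from s0 take `b` to s1, and so on. Any deviation drops to the rejecting sink s4. Once s3 is reached the prefix is confirmed and every continuation is accepted.
        a   b  
>  s0   s4  s1 
   s1   s2  s4 
   s2   s3  s4 
 * s3   s3  s3 
   s4   s4  s4 
(> = start, * = accepting)

start=s0; accept=s3; s0-a->s4; s0-b->s1; s1-a->s2; s1-b->s4; s2-a->s3; s2-b->s4; s3-a->s3; s3-b->s3; s4-a->s4; s4-b->s4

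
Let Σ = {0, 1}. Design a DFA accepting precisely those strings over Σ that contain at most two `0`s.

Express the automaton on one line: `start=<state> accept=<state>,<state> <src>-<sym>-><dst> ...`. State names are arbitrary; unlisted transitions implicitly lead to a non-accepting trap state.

start=q0 accept=q0,q1,q2 q0-0->q1 q0-1->q0 q1-0->q2 q1-1->q1 q2-0->q3 q2-1->q2 q3-0->q3 q3-1->q3

Count `0`s, saturating at 3: states q0 through q2 mean 0 through 2 `0`s seen; q3 means more than 2. Each `0` increments (capped at q3); other symbols loop. Accept from {q0, q1, q2}.
4 states suffice.
        0   1  
>* q0   q1  q0 
 * q1   q2  q1 
 * q2   q3  q2 
   q3   q3  q3 
(> = start, * = accepting)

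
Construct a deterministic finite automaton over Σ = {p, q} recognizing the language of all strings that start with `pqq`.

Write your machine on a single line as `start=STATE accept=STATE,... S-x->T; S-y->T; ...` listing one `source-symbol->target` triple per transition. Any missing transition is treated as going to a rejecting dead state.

start=A; accept=D; A-p->B; A-q->E; B-p->E; B-q->C; C-p->E; C-q->D; D-p->D; D-q->D; E-p->E; E-q->E

Check the first 3 symbols one by one: A through C record how many have matched `pqq` so far; any wrong symbol goes to the dead state E. After all 3 match we enter the accepting sink D.
5 states suffice.
       p  q 
>  A   B  E 
   B   E  C 
   C   E  D 
 * D   D  D 
   E   E  E 
(> = start, * = accepting)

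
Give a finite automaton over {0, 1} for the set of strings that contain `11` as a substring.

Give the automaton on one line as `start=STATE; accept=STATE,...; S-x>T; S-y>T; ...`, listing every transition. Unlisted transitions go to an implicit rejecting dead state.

Track how much of `11` has been matched so far: state q0 is no progress, q2 is the absorbing accept state reached once `11` has occurred. Intermediate states record partial matches; on a mismatch, fall back to the longest reusable overlap.
With 3 states:
        0   1  
>  q0   q0  q1 
   q1   q0  q2 
 * q2   q2  q2 
(> = start, * = accepting)

start=q0; accept=q2; q0-0>q0; q0-1>q1; q1-0>q0; q1-1>q2; q2-0>q2; q2-1>q2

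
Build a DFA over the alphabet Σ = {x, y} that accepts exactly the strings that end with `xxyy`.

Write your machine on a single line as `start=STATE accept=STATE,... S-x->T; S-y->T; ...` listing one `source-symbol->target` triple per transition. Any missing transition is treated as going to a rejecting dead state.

start=q0; accept=q4; q0-x->q1; q0-y->q0; q1-x->q2; q1-y->q0; q2-x->q2; q2-y->q3; q3-x->q1; q3-y->q4; q4-x->q1; q4-y->q0

Let each state record the length of the longest suffix of the input read so far that is also a prefix of `xxyy`. q1 means the last symbol is `x`; q2 means the last 2 symbols are `xx`; q3 means the last 3 symbols are `xxy`; q4 means the last 4 symbols are `xxyy`. Accept only at q4, where the string currently ends in `xxyy`.
        x   y  
>  q0   q1  q0 
   q1   q2  q0 
   q2   q2  q3 
   q3   q1  q4 
 * q4   q1  q0 
(> = start, * = accepting)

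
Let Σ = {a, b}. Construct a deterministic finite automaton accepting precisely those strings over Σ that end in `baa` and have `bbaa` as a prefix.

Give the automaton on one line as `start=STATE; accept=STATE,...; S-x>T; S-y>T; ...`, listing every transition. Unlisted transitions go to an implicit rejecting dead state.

Run two small machines in parallel and take their product. One (4 states) tracks how much of the suffix `baa` has currently been matched; the other (6 states) tracks whether the input so far still matches the prefix `bbaa`. Each combined state is a pair, one component from each; accept when both components accept. Minimizing collapses redundant product states.
A 9-state machine:
        a   b  
>  s0   s1  s2 
   s1   s1  s1 
   s2   s1  s3 
   s3   s4  s1 
   s4   s5  s1 
 * s5   s6  s7 
   s6   s6  s7 
   s7   s8  s7 
   s8   s5  s7 
(> = start, * = accepting)

start=s0; accept=s5; s0-a>s1; s0-b>s2; s1-a>s1; s1-b>s1; s2-a>s1; s2-b>s3; s3-a>s4; s3-b>s1; s4-a>s5; s4-b>s1; s5-a>s6; s5-b>s7; s6-a>s6; s6-b>s7; s7-a>s8; s7-b>s7; s8-a>s5; s8-b>s7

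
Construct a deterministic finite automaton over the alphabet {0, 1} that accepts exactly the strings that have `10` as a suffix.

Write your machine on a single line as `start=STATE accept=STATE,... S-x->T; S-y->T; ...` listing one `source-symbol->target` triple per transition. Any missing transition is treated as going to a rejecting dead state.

start=q0; accept=q2; q0-0->q0; q0-1->q1; q1-0->q2; q1-1->q1; q2-0->q0; q2-1->q1

Let each state record the length of the longest suffix of the input read so far that is also a prefix of `10`. q1 means the last symbol is `1`; q2 means the last 2 symbols are `10`. Accept only at q2, where the string currently ends in `10`.
3 states suffice.
        0   1  
>  q0   q0  q1 
   q1   q2  q1 
 * q2   q0  q1 
(> = start, * = accepting)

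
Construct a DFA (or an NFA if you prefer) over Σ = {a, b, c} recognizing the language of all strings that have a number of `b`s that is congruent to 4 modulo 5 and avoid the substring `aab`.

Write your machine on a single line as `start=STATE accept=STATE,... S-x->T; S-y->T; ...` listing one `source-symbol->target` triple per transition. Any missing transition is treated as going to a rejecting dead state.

Build one automaton per condition and run them in lockstep. One (5 states) tracks the count of `b`s modulo 5; the other (4 states) tracks partial matches of the forbidden pattern `aab`. Each combined state is a pair, one component from each; accept when both components accept. Minimizing collapses redundant product states.
          a    b    c  
>  q0     q1   q2   q0 
   q1     q3   q2   q0 
   q2     q4   q5   q2 
   q3     q3   q6   q0 
   q4     q7   q5   q2 
   q5     q8   q9   q5 
   q6     q6   q6   q6 
   q7     q7   q6   q2 
   q8    q10   q9   q5 
   q9    q11  q12   q9 
   q10   q10   q6   q5 
   q11   q13  q12   q9 
 * q12   q14   q0  q12 
   q13   q13   q6   q9 
 * q14   q15   q0  q12 
 * q15   q15   q6  q12 
(> = start, * = accepting)

start=q0; accept=q12,q14,q15; q0-a->q1; q0-b->q2; q0-c->q0; q1-a->q3; q1-b->q2; q1-c->q0; q2-a->q4; q2-b->q5; q2-c->q2; q3-a->q3; q3-b->q6; q3-c->q0; q4-a->q7; q4-b->q5; q4-c->q2; q5-a->q8; q5-b->q9; q5-c->q5; q6-a->q6; q6-b->q6; q6-c->q6; q7-a->q7; q7-b->q6; q7-c->q2; q8-a->q10; q8-b->q9; q8-c->q5; q9-a->q11; q9-b->q12; q9-c->q9; q10-a->q10; q10-b->q6; q10-c->q5; q11-a->q13; q11-b->q12; q11-c->q9; q12-a->q14; q12-b->q0; q12-c->q12; q13-a->q13; q13-b->q6; q13-c->q9; q14-a->q15; q14-b->q0; q14-c->q12; q15-a->q15; q15-b->q6; q15-c->q12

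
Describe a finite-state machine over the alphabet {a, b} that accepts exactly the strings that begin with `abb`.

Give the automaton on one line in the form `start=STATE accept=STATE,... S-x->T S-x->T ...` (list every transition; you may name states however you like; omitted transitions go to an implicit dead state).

Check the first 3 symbols one by one: S0 through S2 record how many have matched `abb` so far; any wrong symbol goes to the dead state S4. After all 3 match we enter the accepting sink S3.
5 states suffice.
        a   b  
>  S0   S1  S4 
   S1   S4  S2 
   S2   S4  S3 
 * S3   S3  S3 
   S4   S4  S4 
(> = start, * = accepting)

start=S0 accept=S3 S0-a->S1 S0-b->S4 S1-a->S4 S1-b->S2 S2-a->S4 S2-b->S3 S3-a->S3 S3-b->S3 S4-a->S4 S4-b->S4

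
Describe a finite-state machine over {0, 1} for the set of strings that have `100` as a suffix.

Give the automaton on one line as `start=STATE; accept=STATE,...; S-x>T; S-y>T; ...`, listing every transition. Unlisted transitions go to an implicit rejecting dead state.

Let each state record the length of the longest suffix of the input read so far that is also a prefix of `100`. B means the last symbol is `1`; C means the last 2 symbols are `10`; D means the last 3 symbols are `100`. Accept only at D, where the string currently ends in `100`.
4 states suffice.
       0  1 
>  A   A  B 
   B   C  B 
   C   D  B 
 * D   A  B 
(> = start, * = accepting)

start=A; accept=D; A-0>A; A-1>B; B-0>C; B-1>B; C-0>D; C-1>B; D-0>A; D-1>B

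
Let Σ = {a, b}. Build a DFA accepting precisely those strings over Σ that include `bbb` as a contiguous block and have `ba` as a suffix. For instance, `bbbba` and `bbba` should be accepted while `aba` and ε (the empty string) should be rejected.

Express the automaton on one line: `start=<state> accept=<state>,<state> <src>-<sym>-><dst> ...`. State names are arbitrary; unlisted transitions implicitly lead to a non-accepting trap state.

start=q0 accept=q4 q0-a->q0 q0-b->q1 q1-a->q0 q1-b->q2 q2-a->q0 q2-b->q3 q3-a->q4 q3-b->q3 q4-a->q5 q4-b->q3 q5-a->q5 q5-b->q3

Build one automaton per condition and run them in lockstep. One (4 states) tracks whether and how much of `bbb` has been seen; the other (3 states) tracks how much of the suffix `ba` has currently been matched. Each combined state is a pair, one component from each; accept when both components accept. Equivalent product states are then merged.
        a   b  
>  q0   q0  q1 
   q1   q0  q2 
   q2   q0  q3 
   q3   q4  q3 
 * q4   q5  q3 
   q5   q5  q3 
(> = start, * = accepting)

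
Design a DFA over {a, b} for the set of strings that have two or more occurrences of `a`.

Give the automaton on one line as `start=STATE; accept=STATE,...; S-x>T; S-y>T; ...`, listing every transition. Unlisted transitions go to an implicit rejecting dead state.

Count `a`s, saturating at 3: states s0 through s2 mean 0 through 2 `a`s seen; s3 means more than 2. Each `a` increments (capped at s3); other symbols loop. Accept from {s2, s3}.
        a   b  
>  s0   s1  s0 
   s1   s2  s1 
 * s2   s3  s2 
 * s3   s3  s3 
(> = start, * = accepting)

start=s0; accept=s2,s3; s0-a>s1; s0-b>s0; s1-a>s2; s1-b>s1; s2-a>s3; s2-b>s2; s3-a>s3; s3-b>s3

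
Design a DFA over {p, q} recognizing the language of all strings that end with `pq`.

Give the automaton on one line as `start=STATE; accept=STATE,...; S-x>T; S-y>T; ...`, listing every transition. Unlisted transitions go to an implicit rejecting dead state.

Let each state record the length of the longest suffix of the input read so far that is also a prefix of `pq`. B means the last symbol is `p`; C means the last 2 symbols are `pq`. Accept only at C, where the string currently ends in `pq`.
       p  q 
>  A   B  A 
   B   B  C 
 * C   B  A 
(> = start, * = accepting)

start=A; accept=C; A-p>B; A-q>A; B-p>B; B-q>C; C-p>B; C-q>A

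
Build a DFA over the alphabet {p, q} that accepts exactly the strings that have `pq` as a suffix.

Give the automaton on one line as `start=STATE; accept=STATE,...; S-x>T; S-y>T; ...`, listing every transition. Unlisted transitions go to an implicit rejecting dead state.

Let each state record the length of the longest suffix of the input read so far that is also a prefix of `pq`. s1 means the last symbol is `p`; s2 means the last 2 symbols are `pq`. Accept only at s2, where the string currently ends in `pq`.
        p   q  
>  s0   s1  s0 
   s1   s1  s2 
 * s2   s1  s0 
(> = start, * = accepting)

start=s0; accept=s2; s0-p>s1; s0-q>s0; s1-p>s1; s1-q>s2; s2-p>s1; s2-q>s0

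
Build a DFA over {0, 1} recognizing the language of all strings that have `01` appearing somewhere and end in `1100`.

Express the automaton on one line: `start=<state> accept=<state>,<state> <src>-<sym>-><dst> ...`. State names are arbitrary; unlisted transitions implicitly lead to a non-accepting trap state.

start=s0 accept=s5 s0-0->s1 s0-1->s0 s1-0->s1 s1-1->s2 s2-0->s1 s2-1->s3 s3-0->s4 s3-1->s3 s4-0->s5 s4-1->s2 s5-0->s1 s5-1->s2

Handle the two conditions separately and then intersect. One (3 states) tracks whether and how much of `01` has been seen; the other (5 states) tracks how much of the suffix `1100` has currently been matched. Each combined state is a pair, one component from each; accept when both components accept. Equivalent product states are then merged.
        0   1  
>  s0   s1  s0 
   s1   s1  s2 
   s2   s1  s3 
   s3   s4  s3 
   s4   s5  s2 
 * s5   s1  s2 
(> = start, * = accepting)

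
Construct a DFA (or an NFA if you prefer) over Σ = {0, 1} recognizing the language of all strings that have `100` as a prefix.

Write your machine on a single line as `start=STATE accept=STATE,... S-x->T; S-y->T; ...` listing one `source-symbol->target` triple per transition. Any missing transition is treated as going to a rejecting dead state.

start=A; accept=D; A-0->E; A-1->B; B-0->C; B-1->E; C-0->D; C-1->E; D-0->D; D-1->D; E-0->E; E-1->E

Walk along `100` while the input agrees: from A take `1` to B, and so on. Any deviation drops to the rejecting sink E. Once D is reached the prefix is confirmed and every continuation is accepted.
5 states suffice.
       0  1 
>  A   E  B 
   B   C  E 
   C   D  E 
 * D   D  D 
   E   E  E 
(> = start, * = accepting)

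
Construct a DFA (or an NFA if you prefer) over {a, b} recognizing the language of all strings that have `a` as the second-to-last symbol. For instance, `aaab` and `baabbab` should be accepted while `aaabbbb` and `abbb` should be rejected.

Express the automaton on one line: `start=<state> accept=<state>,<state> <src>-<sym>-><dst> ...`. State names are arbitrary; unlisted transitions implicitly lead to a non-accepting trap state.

start=q0 accept=q3,q4 q0-a->q1 q0-b->q2 q1-a->q3 q1-b->q4 q2-a->q5 q2-b->q6 q3-a->q3 q3-b->q4 q4-a->q5 q4-b->q6 q5-a->q3 q5-b->q4 q6-a->q5 q6-b->q6

A DFA must remember the last 2 symbols (since which symbol is second-to-last isn't known until the input ends). Use one state per possible window of the last ≤2 symbols; accept from those whose window starts with `a`.
A 7-state machine:
        a   b  
>  q0   q1  q2 
   q1   q3  q4 
   q2   q5  q6 
 * q3   q3  q4 
 * q4   q5  q6 
   q5   q3  q4 
   q6   q5  q6 
(> = start, * = accepting)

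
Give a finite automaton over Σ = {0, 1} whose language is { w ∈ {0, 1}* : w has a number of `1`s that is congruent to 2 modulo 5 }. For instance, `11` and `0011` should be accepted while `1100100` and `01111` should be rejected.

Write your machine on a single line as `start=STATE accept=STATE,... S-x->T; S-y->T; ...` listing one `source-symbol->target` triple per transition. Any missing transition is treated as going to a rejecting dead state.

Keep the running count of `1`s modulo 5: each `1` advances along the cycle S0 → S1 → S2 → S3 → S4 → S0 while other symbols loop. Accept at S2.
5 states suffice.
        0   1  
>  S0   S0  S1 
   S1   S1  S2 
 * S2   S2  S3 
   S3   S3  S4 
   S4   S4  S0 
(> = start, * = accepting)

start=S0; accept=S2; S0-0->S0; S0-1->S1; S1-0->S1; S1-1->S2; S2-0->S2; S2-1->S3; S3-0->S3; S3-1->S4; S4-0->S4; S4-1->S0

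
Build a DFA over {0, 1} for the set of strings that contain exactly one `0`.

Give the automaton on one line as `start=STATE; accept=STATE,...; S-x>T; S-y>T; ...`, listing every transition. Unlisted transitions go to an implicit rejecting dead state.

Count `0`s, saturating at 2: state s0 means no `0` yet, s1 means one `0` seen, s2 means more than one. Each `0` increments (capped at s2); other symbols loop. Accept from {s1}.
3 states suffice.
        0   1  
>  s0   s1  s0 
 * s1   s2  s1 
   s2   s2  s2 
(> = start, * = accepting)

start=s0; accept=s1; s0-0>s1; s0-1>s0; s1-0>s2; s1-1>s1; s2-0>s2; s2-1>s2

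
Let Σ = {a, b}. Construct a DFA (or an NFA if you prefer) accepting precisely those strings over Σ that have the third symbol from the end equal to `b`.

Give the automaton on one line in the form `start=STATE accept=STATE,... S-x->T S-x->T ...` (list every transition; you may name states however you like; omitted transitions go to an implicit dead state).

start=S0 accept=S11,S12,S13,S14 S0-a->S1 S0-b->S2 S1-a->S3 S1-b->S4 S2-a->S5 S2-b->S6 S3-a->S7 S3-b->S8 S4-a->S9 S4-b->S10 S5-a->S11 S5-b->S12 S6-a->S13 S6-b->S14 S7-a->S7 S7-b->S8 S8-a->S9 S8-b->S10 S9-a->S11 S9-b->S12 S10-a->S13 S10-b->S14 S11-a->S7 S11-b->S8 S12-a->S9 S12-b->S10 S13-a->S11 S13-b->S12 S14-a->S13 S14-b->S14

A DFA must remember the last 3 symbols (since which symbol is third-to-last isn't known until the input ends). Use one state per possible window of the last ≤3 symbols; accept from those whose window starts with `b`.
With 15 states:
          a    b  
>  S0     S1   S2 
   S1     S3   S4 
   S2     S5   S6 
   S3     S7   S8 
   S4     S9  S10 
   S5    S11  S12 
   S6    S13  S14 
   S7     S7   S8 
   S8     S9  S10 
   S9    S11  S12 
   S10   S13  S14 
 * S11    S7   S8 
 * S12    S9  S10 
 * S13   S11  S12 
 * S14   S13  S14 
(> = start, * = accepting)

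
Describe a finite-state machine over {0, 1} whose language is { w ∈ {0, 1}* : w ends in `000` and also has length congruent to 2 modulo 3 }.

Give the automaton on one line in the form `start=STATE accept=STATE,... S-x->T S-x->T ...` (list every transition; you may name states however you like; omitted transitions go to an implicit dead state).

start=s0 accept=s5 s0-0->s1 s0-1->s1 s1-0->s2 s1-1->s2 s2-0->s3 s2-1->s0 s3-0->s4 s3-1->s1 s4-0->s5 s4-1->s2 s5-0->s3 s5-1->s0

Handle the two conditions separately and then intersect. The first has 4 states tracking how much of the suffix `000` has currently been matched; the second has 3 states tracking the input length modulo 3. A product state is a pair (one from each), accepting exactly when both do. Equivalent product states are then merged.
        0   1  
>  s0   s1  s1 
   s1   s2  s2 
   s2   s3  s0 
   s3   s4  s1 
   s4   s5  s2 
 * s5   s3  s0 
(> = start, * = accepting)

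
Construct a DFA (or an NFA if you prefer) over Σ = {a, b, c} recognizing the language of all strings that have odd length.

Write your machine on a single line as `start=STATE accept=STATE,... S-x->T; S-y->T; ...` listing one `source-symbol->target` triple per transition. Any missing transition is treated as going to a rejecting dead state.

start=s0; accept=s1; s0-a->s1; s0-b->s1; s0-c->s1; s1-a->s0; s1-b->s0; s1-c->s0

Only the length mod 2 matters, so use a 2-cycle: from any state, every input symbol moves to the next state, wrapping s1 back to s0. Mark s1 accepting.
A 2-state machine:
        a   b   c  
>  s0   s1  s1  s1 
 * s1   s0  s0  s0 
(> = start, * = accepting)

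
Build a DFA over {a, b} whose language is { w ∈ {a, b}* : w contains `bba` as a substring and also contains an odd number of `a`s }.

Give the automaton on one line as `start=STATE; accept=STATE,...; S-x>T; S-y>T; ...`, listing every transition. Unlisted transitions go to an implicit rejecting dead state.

start=s0; accept=s6; s0-a>s1; s0-b>s2; s1-a>s0; s1-b>s3; s2-a>s1; s2-b>s4; s3-a>s0; s3-b>s5; s4-a>s6; s4-b>s4; s5-a>s7; s5-b>s5; s6-a>s7; s6-b>s6; s7-a>s6; s7-b>s7

Run two small machines in parallel and take their product. The first has 4 states tracking whether and how much of `bba` has been seen; the second has 2 states tracking the count of `a`s modulo 2. A product state is a pair (one from each), accepting exactly when both do.
With 8 states:
        a   b  
>  s0   s1  s2 
   s1   s0  s3 
   s2   s1  s4 
   s3   s0  s5 
   s4   s6  s4 
   s5   s7  s5 
 * s6   s7  s6 
   s7   s6  s7 
(> = start, * = accepting)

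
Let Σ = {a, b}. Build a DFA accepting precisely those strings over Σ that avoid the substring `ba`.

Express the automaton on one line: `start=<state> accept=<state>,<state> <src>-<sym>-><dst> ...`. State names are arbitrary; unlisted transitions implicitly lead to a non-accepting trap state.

start=S0 accept=S0,S1 S0-a->S0 S0-b->S1 S1-a->S2 S1-b->S1 S2-a->S2 S2-b->S2

Track partial matches of the forbidden pattern `ba`. State S2 is a dead state reached once `ba` has occurred; every other state accepts. S0 means no part of `ba` is currently matched.
        a   b  
>* S0   S0  S1 
 * S1   S2  S1 
   S2   S2  S2 
(> = start, * = accepting)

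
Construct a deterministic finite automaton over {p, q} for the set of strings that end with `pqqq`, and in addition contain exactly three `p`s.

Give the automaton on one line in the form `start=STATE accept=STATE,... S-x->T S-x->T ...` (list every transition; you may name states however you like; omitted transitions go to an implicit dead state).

start=S0 accept=S16 S0-p->S1 S0-q->S0 S1-p->S2 S1-q->S3 S2-p->S4 S2-q->S5 S3-p->S2 S3-q->S6 S4-p->S7 S4-q->S8 S5-p->S4 S5-q->S9 S6-p->S2 S6-q->S10 S7-p->S7 S7-q->S11 S8-p->S7 S8-q->S12 S9-p->S4 S9-q->S13 S10-p->S2 S10-q->S14 S11-p->S7 S11-q->S15 S12-p->S7 S12-q->S16 S13-p->S4 S13-q->S17 S14-p->S2 S14-q->S14 S15-p->S7 S15-q->S18 S16-p->S7 S16-q->S19 S17-p->S4 S17-q->S17 S18-p->S7 S18-q->S20 S19-p->S7 S19-q->S19 S20-p->S7 S20-q->S20

Run two small machines in parallel and take their product. The first has 5 states tracking how much of the suffix `pqqq` has currently been matched; the second has 5 states tracking the count of `p`s, saturating at 4. A product state is a pair (one from each), accepting exactly when both do.
A 21-state machine:
          p    q  
>  S0     S1   S0 
   S1     S2   S3 
   S2     S4   S5 
   S3     S2   S6 
   S4     S7   S8 
   S5     S4   S9 
   S6     S2  S10 
   S7     S7  S11 
   S8     S7  S12 
   S9     S4  S13 
   S10    S2  S14 
   S11    S7  S15 
   S12    S7  S16 
   S13    S4  S17 
   S14    S2  S14 
   S15    S7  S18 
 * S16    S7  S19 
   S17    S4  S17 
   S18    S7  S20 
   S19    S7  S19 
   S20    S7  S20 
(> = start, * = accepting)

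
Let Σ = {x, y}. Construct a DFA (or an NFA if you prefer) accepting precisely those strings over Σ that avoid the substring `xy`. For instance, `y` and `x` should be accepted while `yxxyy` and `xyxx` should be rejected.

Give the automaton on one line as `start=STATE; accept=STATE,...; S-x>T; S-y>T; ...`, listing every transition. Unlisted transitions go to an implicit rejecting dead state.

Track partial matches of the forbidden pattern `xy`. State C is a dead state reached once `xy` has occurred; every other state accepts. A means no part of `xy` is currently matched.
3 states suffice.
       x  y 
>* A   B  A 
 * B   B  C 
   C   C  C 
(> = start, * = accepting)

start=A; accept=A,B; A-x>B; A-y>A; B-x>B; B-y>C; C-x>C; C-y>C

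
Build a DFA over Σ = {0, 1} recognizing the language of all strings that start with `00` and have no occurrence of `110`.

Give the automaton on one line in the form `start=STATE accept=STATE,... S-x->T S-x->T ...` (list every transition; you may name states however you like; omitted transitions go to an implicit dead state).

Build one automaton per condition and run them in lockstep. One (4 states) tracks whether the input so far still matches the prefix `00`; the other (4 states) tracks partial matches of the forbidden pattern `110`. Each combined state is a pair, one component from each; accept when both components accept.
        0   1  
>  q0   q1  q2 
   q1   q3  q2 
   q2   q4  q5 
 * q3   q3  q6 
   q4   q4  q2 
   q5   q7  q5 
 * q6   q3  q8 
   q7   q7  q7 
 * q8   q9  q8 
   q9   q9  q9 
(> = start, * = accepting)

start=q0 accept=q3,q6,q8 q0-0->q1 q0-1->q2 q1-0->q3 q1-1->q2 q2-0->q4 q2-1->q5 q3-0->q3 q3-1->q6 q4-0->q4 q4-1->q2 q5-0->q7 q5-1->q5 q6-0->q3 q6-1->q8 q7-0->q7 q7-1->q7 q8-0->q9 q8-1->q8 q9-0->q9 q9-1->q9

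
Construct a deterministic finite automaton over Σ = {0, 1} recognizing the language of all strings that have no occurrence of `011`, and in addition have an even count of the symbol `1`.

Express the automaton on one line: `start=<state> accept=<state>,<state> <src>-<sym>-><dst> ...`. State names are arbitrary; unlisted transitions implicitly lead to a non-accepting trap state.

start=s0 accept=s0,s1,s6 s0-0->s1 s0-1->s2 s1-0->s1 s1-1->s3 s2-0->s4 s2-1->s0 s3-0->s4 s3-1->s5 s4-0->s4 s4-1->s6 s5-0->s5 s5-1->s5 s6-0->s1 s6-1->s5

Run two small machines in parallel and take their product. One (4 states) tracks partial matches of the forbidden pattern `011`; the other (2 states) tracks the count of `1`s modulo 2. Each combined state is a pair, one component from each; accept when both components accept. Minimizing collapses redundant product states.
        0   1  
>* s0   s1  s2 
 * s1   s1  s3 
   s2   s4  s0 
   s3   s4  s5 
   s4   s4  s6 
   s5   s5  s5 
 * s6   s1  s5 
(> = start, * = accepting)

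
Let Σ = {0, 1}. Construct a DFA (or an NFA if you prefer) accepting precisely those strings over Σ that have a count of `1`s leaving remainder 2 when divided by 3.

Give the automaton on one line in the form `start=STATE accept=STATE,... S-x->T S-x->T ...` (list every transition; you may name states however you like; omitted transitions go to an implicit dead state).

The only thing that matters is how many `1`s have appeared, reduced mod 3. Use one state per residue: S0 for 0, …, S2 for 2. Reading `1` moves to the next residue; anything else stays put. S2 is accepting.
3 states suffice.
        0   1  
>  S0   S0  S1 
   S1   S1  S2 
 * S2   S2  S0 
(> = start, * = accepting)

start=S0 accept=S2 S0-0->S0 S0-1->S1 S1-0->S1 S1-1->S2 S2-0->S2 S2-1->S0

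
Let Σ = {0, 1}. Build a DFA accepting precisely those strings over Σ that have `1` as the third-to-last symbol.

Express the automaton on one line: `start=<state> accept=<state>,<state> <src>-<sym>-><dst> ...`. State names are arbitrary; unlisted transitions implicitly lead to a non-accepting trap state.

Because acceptance depends on a position counted from the end, the machine has to buffer the most recent 3 symbols. Make each state the string of the last up-to-3 symbols read; on input `x` shift the window left and append `x`. Accept when the buffered window has length 3 and begins with `1`.
          0    1  
>  S0     S1   S2 
   S1     S3   S4 
   S2     S5   S6 
   S3     S7   S8 
   S4     S9  S10 
   S5    S11  S12 
   S6    S13  S14 
   S7     S7   S8 
   S8     S9  S10 
   S9    S11  S12 
   S10   S13  S14 
 * S11    S7   S8 
 * S12    S9  S10 
 * S13   S11  S12 
 * S14   S13  S14 
(> = start, * = accepting)

start=S0 accept=S11,S12,S13,S14 S0-0->S1 S0-1->S2 S1-0->S3 S1-1->S4 S2-0->S5 S2-1->S6 S3-0->S7 S3-1->S8 S4-0->S9 S4-1->S10 S5-0->S11 S5-1->S12 S6-0->S13 S6-1->S14 S7-0->S7 S7-1->S8 S8-0->S9 S8-1->S10 S9-0->S11 S9-1->S12 S10-0->S13 S10-1->S14 S11-0->S7 S11-1->S8 S12-0->S9 S12-1->S10 S13-0->S11 S13-1->S12 S14-0->S13 S14-1->S14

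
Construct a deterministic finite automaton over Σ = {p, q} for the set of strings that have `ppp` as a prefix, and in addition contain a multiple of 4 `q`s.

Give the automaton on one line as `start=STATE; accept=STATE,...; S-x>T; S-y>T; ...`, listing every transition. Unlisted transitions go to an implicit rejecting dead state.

start=s0; accept=s5; s0-p>s1; s0-q>s2; s1-p>s3; s1-q>s2; s2-p>s2; s2-q>s4; s3-p>s5; s3-q>s2; s4-p>s4; s4-q>s6; s5-p>s5; s5-q>s7; s6-p>s6; s6-q>s8; s7-p>s7; s7-q>s9; s8-p>s8; s8-q>s2; s9-p>s9; s9-q>s10; s10-p>s10; s10-q>s5

Handle the two conditions separately and then intersect. One (5 states) tracks whether the input so far still matches the prefix `ppp`; the other (4 states) tracks the count of `q`s modulo 4. Each combined state is a pair, one component from each; accept when both components accept.
With 11 states:
          p    q  
>  s0     s1   s2 
   s1     s3   s2 
   s2     s2   s4 
   s3     s5   s2 
   s4     s4   s6 
 * s5     s5   s7 
   s6     s6   s8 
   s7     s7   s9 
   s8     s8   s2 
   s9     s9  s10 
   s10   s10   s5 
(> = start, * = accepting)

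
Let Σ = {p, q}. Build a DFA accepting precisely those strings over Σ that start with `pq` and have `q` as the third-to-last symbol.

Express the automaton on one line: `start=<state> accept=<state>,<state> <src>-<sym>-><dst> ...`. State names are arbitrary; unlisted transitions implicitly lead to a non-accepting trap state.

start=A accept=R,S,T,U A-p->B A-q->C B-p->D B-q->E C-p->F C-q->G D-p->H D-q->I E-p->J E-q->K F-p->L F-q->M G-p->N G-q->O H-p->H H-q->I I-p->P I-q->Q J-p->R J-q->S K-p->T K-q->U L-p->H L-q->I M-p->P M-q->Q N-p->L N-q->M O-p->N O-q->O P-p->L P-q->M Q-p->N Q-q->O R-p->V R-q->W S-p->J S-q->K T-p->R T-q->S U-p->T U-q->U V-p->V V-q->W W-p->J W-q->K

Build one automaton per condition and run them in lockstep. One (4 states) tracks whether the input so far still matches the prefix `pq`; the other (15 states) tracks the last 3 symbols read. Each combined state is a pair, one component from each; accept when both components accept.
       p  q 
>  A   B  C 
   B   D  E 
   C   F  G 
   D   H  I 
   E   J  K 
   F   L  M 
   G   N  O 
   H   H  I 
   I   P  Q 
   J   R  S 
   K   T  U 
   L   H  I 
   M   P  Q 
   N   L  M 
   O   N  O 
   P   L  M 
   Q   N  O 
 * R   V  W 
 * S   J  K 
 * T   R  S 
 * U   T  U 
   V   V  W 
   W   J  K 
(> = start, * = accepting)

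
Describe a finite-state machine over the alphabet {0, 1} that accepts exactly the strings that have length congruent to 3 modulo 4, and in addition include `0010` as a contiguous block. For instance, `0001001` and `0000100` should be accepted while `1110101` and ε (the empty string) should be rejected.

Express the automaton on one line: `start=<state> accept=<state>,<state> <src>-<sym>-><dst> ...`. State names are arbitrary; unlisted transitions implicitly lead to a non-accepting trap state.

Handle the two conditions separately and then intersect. One (4 states) tracks the input length modulo 4; the other (5 states) tracks whether and how much of `0010` has been seen. Each combined state is a pair, one component from each; accept when both components accept.
          0    1  
>  q0     q1   q2 
   q1     q3   q4 
   q2     q5   q4 
   q3     q6   q7 
   q4     q8   q9 
   q5     q6   q9 
   q6    q10  q11 
   q7    q12   q0 
   q8    q10   q0 
   q9    q13   q0 
   q10   q14  q15 
   q11   q16   q2 
   q12   q16  q16 
   q13   q14   q2 
   q14    q3  q17 
   q15   q18   q4 
   q16   q18  q18 
   q17   q19   q9 
   q18   q19  q19 
 * q19   q12  q12 
(> = start, * = accepting)

start=q0 accept=q19 q0-0->q1 q0-1->q2 q1-0->q3 q1-1->q4 q2-0->q5 q2-1->q4 q3-0->q6 q3-1->q7 q4-0->q8 q4-1->q9 q5-0->q6 q5-1->q9 q6-0->q10 q6-1->q11 q7-0->q12 q7-1->q0 q8-0->q10 q8-1->q0 q9-0->q13 q9-1->q0 q10-0->q14 q10-1->q15 q11-0->q16 q11-1->q2 q12-0->q16 q12-1->q16 q13-0->q14 q13-1->q2 q14-0->q3 q14-1->q17 q15-0->q18 q15-1->q4 q16-0->q18 q16-1->q18 q17-0->q19 q17-1->q9 q18-0->q19 q18-1->q19 q19-0->q12 q19-1->q12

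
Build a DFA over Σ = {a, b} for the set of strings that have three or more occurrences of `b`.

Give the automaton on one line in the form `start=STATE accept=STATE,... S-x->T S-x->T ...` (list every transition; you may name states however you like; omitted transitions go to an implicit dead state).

Only the number of `b`s matters, and only up to 4. Make a chain s0 → s1 → s2 → s3 → s4 advanced by each `b` (with s4 absorbing); every other symbol self-loops. The accepting set is {s3, s4}.
A 5-state machine:
        a   b  
>  s0   s0  s1 
   s1   s1  s2 
   s2   s2  s3 
 * s3   s3  s4 
 * s4   s4  s4 
(> = start, * = accepting)

start=s0 accept=s3,s4 s0-a->s0 s0-b->s1 s1-a->s1 s1-b->s2 s2-a->s2 s2-b->s3 s3-a->s3 s3-b->s4 s4-a->s4 s4-b->s4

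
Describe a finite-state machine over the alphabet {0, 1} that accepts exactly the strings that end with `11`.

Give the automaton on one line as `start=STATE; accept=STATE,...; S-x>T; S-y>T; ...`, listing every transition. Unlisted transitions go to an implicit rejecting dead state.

start=S0; accept=S2; S0-0>S0; S0-1>S1; S1-0>S0; S1-1>S2; S2-0>S0; S2-1>S2

Remember how much of `11` the current input suffix matches. State S0 means no match yet; S1 means the last symbol is `1`; S2 means the last 2 symbols are `11`. Only S2 accepts. On a mismatch, fall back to the longest proper suffix that is still a prefix of `11`.
A 3-state machine:
        0   1  
>  S0   S0  S1 
   S1   S0  S2 
 * S2   S0  S2 
(> = start, * = accepting)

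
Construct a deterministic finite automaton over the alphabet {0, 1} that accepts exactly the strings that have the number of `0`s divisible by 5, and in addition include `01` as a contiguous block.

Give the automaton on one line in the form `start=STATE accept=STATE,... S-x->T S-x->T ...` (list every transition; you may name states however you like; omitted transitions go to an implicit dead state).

start=S0 accept=S10 S0-0->S1 S0-1->S0 S1-0->S2 S1-1->S3 S2-0->S4 S2-1->S5 S3-0->S5 S3-1->S3 S4-0->S6 S4-1->S7 S5-0->S7 S5-1->S5 S6-0->S8 S6-1->S9 S7-0->S9 S7-1->S7 S8-0->S1 S8-1->S10 S9-0->S10 S9-1->S9 S10-0->S3 S10-1->S10

Build one automaton per condition and run them in lockstep. The first has 5 states tracking the count of `0`s modulo 5; the second has 3 states tracking whether and how much of `01` has been seen. A product state is a pair (one from each), accepting exactly when both do.
An 11-state machine:
          0    1  
>  S0     S1   S0 
   S1     S2   S3 
   S2     S4   S5 
   S3     S5   S3 
   S4     S6   S7 
   S5     S7   S5 
   S6     S8   S9 
   S7     S9   S7 
   S8     S1  S10 
   S9    S10   S9 
 * S10    S3  S10 
(> = start, * = accepting)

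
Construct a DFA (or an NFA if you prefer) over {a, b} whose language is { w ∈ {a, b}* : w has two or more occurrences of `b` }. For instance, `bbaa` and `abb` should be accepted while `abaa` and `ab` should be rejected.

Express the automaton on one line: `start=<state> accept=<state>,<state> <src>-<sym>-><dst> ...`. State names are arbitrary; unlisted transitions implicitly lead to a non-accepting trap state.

Only the number of `b`s matters, and only up to 3. Make a chain S0 → S1 → S2 → S3 advanced by each `b` (with S3 absorbing); every other symbol self-loops. The accepting set is {S2, S3}.
A 4-state machine:
        a   b  
>  S0   S0  S1 
   S1   S1  S2 
 * S2   S2  S3 
 * S3   S3  S3 
(> = start, * = accepting)

start=S0 accept=S2,S3 S0-a->S0 S0-b->S1 S1-a->S1 S1-b->S2 S2-a->S2 S2-b->S3 S3-a->S3 S3-b->S3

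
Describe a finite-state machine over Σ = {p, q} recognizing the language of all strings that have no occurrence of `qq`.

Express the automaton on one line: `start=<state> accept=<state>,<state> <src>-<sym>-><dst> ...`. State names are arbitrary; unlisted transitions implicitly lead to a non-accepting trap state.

Track partial matches of the forbidden pattern `qq`. State s2 is a dead state reached once `qq` has occurred; every other state accepts. s0 means no part of `qq` is currently matched.
        p   q  
>* s0   s0  s1 
 * s1   s0  s2 
   s2   s2  s2 
(> = start, * = accepting)

start=s0 accept=s0,s1 s0-p->s0 s0-q->s1 s1-p->s0 s1-q->s2 s2-p->s2 s2-q->s2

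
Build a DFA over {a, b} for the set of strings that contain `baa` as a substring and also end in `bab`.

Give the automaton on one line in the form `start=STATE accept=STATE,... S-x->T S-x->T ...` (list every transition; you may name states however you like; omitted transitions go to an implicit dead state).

Run two small machines in parallel and take their product. One (4 states) tracks whether and how much of `baa` has been seen; the other (4 states) tracks how much of the suffix `bab` has currently been matched. Each combined state is a pair, one component from each; accept when both components accept.
8 states suffice.
        a   b  
>  S0   S0  S1 
   S1   S2  S1 
   S2   S3  S4 
   S3   S3  S5 
   S4   S2  S1 
   S5   S6  S5 
   S6   S3  S7 
 * S7   S6  S5 
(> = start, * = accepting)

start=S0 accept=S7 S0-a->S0 S0-b->S1 S1-a->S2 S1-b->S1 S2-a->S3 S2-b->S4 S3-a->S3 S3-b->S5 S4-a->S2 S4-b->S1 S5-a->S6 S5-b->S5 S6-a->S3 S6-b->S7 S7-a->S6 S7-b->S5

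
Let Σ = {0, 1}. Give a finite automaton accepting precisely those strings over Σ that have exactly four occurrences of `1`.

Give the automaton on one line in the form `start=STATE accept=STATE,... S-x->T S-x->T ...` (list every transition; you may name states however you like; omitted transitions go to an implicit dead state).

Count `1`s, saturating at 5: states S0 through S4 mean 0 through 4 `1`s seen; S5 means more than 4. Each `1` increments (capped at S5); other symbols loop. Accept from {S4}.
6 states suffice.
        0   1  
>  S0   S0  S1 
   S1   S1  S2 
   S2   S2  S3 
   S3   S3  S4 
 * S4   S4  S5 
   S5   S5  S5 
(> = start, * = accepting)

start=S0 accept=S4 S0-0->S0 S0-1->S1 S1-0->S1 S1-1->S2 S2-0->S2 S2-1->S3 S3-0->S3 S3-1->S4 S4-0->S4 S4-1->S5 S5-0->S5 S5-1->S5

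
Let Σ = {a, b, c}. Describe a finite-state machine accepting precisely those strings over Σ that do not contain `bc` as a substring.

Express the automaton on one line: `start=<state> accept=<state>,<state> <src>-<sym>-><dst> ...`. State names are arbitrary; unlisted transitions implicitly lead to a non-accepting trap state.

start=q0 accept=q0,q1 q0-a->q0 q0-b->q1 q0-c->q0 q1-a->q0 q1-b->q1 q1-c->q2 q2-a->q2 q2-b->q2 q2-c->q2

Track partial matches of the forbidden pattern `bc`. State q2 is a dead state reached once `bc` has occurred; every other state accepts. q0 means no part of `bc` is currently matched.
With 3 states:
        a   b   c  
>* q0   q0  q1  q0 
 * q1   q0  q1  q2 
   q2   q2  q2  q2 
(> = start, * = accepting)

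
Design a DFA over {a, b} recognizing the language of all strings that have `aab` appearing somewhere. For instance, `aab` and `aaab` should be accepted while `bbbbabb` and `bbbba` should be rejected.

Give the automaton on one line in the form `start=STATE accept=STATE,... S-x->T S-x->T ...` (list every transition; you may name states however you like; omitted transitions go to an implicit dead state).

start=q0 accept=q3 q0-a->q1 q0-b->q0 q1-a->q2 q1-b->q0 q2-a->q2 q2-b->q3 q3-a->q3 q3-b->q3

Track how much of `aab` has been matched so far: state q0 is no progress, q3 is the absorbing accept state reached once `aab` has occurred. Intermediate states record partial matches; on a mismatch, fall back to the longest reusable overlap.
With 4 states:
        a   b  
>  q0   q1  q0 
   q1   q2  q0 
   q2   q2  q3 
 * q3   q3  q3 
(> = start, * = accepting)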